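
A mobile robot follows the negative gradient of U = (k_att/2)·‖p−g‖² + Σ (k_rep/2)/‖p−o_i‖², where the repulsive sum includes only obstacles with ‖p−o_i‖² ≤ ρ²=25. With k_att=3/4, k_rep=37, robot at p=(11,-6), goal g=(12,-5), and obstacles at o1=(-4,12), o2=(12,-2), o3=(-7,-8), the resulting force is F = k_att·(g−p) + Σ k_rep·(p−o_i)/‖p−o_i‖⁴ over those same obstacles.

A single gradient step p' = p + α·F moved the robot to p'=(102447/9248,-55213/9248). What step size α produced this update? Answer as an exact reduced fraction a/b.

α = 1/8

F_att = 3/4·(g−p) = 3/4·(1,1) = (0.7500,0.7500)
o1: d²=549 > ρ²=25 → inactive
o2: d²=17 ≤ ρ²=25; F_rep = 37·(-1,-4)/17² = (-0.1280,-0.5121)
o3: d²=328 > ρ²=25 → inactive
F = F_att + ΣF_rep = (0.6220,0.2379)
Δp = p'−p = (0.0777,0.0297); α = Δx/Fx = (719/9248) / (719/1156) = 1/8
check: Δy/Fy = (275/9248) / (275/1156) = 1/8 ✓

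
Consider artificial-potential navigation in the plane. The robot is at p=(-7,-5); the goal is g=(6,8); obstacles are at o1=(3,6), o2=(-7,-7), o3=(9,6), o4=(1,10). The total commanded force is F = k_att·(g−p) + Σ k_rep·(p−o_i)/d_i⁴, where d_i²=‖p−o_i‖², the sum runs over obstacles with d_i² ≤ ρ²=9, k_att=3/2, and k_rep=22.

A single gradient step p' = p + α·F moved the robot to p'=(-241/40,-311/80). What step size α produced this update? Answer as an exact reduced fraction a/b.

α = 1/20

F_att = 3/2·(g−p) = 3/2·(13,13) = (19.5000,19.5000)
o1: d²=221 > ρ²=9 → inactive
o2: d²=4 ≤ ρ²=9; F_rep = 22·(0,2)/4² = (0.0000,2.7500)
o3: d²=377 > ρ²=9 → inactive
o4: d²=289 > ρ²=9 → inactive
F = F_att + ΣF_rep = (19.5000,22.2500)
Δp = p'−p = (0.9750,1.1125); α = Δx/Fx = (39/40) / (39/2) = 1/20
check: Δy/Fy = (89/80) / (89/4) = 1/20 ✓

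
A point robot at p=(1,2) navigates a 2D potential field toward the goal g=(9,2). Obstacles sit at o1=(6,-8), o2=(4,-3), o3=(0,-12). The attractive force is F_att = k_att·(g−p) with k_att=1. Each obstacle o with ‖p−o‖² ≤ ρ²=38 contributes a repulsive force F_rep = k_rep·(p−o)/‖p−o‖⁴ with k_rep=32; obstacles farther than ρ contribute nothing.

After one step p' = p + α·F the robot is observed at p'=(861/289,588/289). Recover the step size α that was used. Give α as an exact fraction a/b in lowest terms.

α = 1/4

F_att = 1·(g−p) = 1·(8,0) = (8.0000,0.0000)
o1: d²=125 > ρ²=38 → inactive
o2: d²=34 ≤ ρ²=38; F_rep = 32·(-3,5)/34² = (-0.0830,0.1384)
o3: d²=197 > ρ²=38 → inactive
F = F_att + ΣF_rep = (7.9170,0.1384)
Δp = p'−p = (1.9792,0.0346); α = Δx/Fx = (572/289) / (2288/289) = 1/4
check: Δy/Fy = (10/289) / (40/289) = 1/4 ✓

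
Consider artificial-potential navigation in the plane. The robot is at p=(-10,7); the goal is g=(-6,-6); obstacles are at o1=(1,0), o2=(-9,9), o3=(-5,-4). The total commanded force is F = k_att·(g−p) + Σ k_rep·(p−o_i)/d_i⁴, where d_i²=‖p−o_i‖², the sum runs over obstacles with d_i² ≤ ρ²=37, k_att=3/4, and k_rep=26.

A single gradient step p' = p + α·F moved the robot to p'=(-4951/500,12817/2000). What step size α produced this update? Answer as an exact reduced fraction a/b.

α = 1/20

F_att = 3/4·(g−p) = 3/4·(4,-13) = (3.0000,-9.7500)
o1: d²=170 > ρ²=37 → inactive
o2: d²=5 ≤ ρ²=37; F_rep = 26·(-1,-2)/5² = (-1.0400,-2.0800)
o3: d²=146 > ρ²=37 → inactive
F = F_att + ΣF_rep = (1.9600,-11.8300)
Δp = p'−p = (0.0980,-0.5915); α = Δx/Fx = (49/500) / (49/25) = 1/20
check: Δy/Fy = (-1183/2000) / (-1183/100) = 1/20 ✓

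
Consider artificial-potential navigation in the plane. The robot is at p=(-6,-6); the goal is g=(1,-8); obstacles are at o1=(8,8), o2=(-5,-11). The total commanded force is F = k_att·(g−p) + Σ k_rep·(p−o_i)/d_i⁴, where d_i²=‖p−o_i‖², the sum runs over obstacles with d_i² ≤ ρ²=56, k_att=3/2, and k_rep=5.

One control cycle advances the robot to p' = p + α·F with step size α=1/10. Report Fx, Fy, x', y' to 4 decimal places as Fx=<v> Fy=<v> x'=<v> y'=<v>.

F_att = 3/2·(g−p) = 3/2·(7,-2) = (10.5000,-3.0000)
o1: d²=392 > ρ²=56 → inactive
o2: d²=26 ≤ ρ²=56; F_rep = 5·(-1,5)/26² = (-0.0074,0.0370)
F = F_att + ΣF_rep = (10.4926,-2.9630)
p' = p + 1/10·F = (-4.9507,-6.2963)

Fx=10.4926 Fy=-2.9630 x'=-4.9507 y'=-6.2963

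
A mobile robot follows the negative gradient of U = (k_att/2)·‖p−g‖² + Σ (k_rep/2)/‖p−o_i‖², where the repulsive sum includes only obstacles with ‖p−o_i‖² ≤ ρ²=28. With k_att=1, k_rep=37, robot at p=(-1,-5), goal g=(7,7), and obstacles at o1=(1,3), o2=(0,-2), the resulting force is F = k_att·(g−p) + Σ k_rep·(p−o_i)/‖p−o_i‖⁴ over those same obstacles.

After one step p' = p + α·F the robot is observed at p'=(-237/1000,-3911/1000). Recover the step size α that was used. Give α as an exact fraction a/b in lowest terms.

α = 1/10

F_att = 1·(g−p) = 1·(8,12) = (8.0000,12.0000)
o1: d²=68 > ρ²=28 → inactive
o2: d²=10 ≤ ρ²=28; F_rep = 37·(-1,-3)/10² = (-0.3700,-1.1100)
F = F_att + ΣF_rep = (7.6300,10.8900)
Δp = p'−p = (0.7630,1.0890); α = Δx/Fx = (763/1000) / (763/100) = 1/10
check: Δy/Fy = (1089/1000) / (1089/100) = 1/10 ✓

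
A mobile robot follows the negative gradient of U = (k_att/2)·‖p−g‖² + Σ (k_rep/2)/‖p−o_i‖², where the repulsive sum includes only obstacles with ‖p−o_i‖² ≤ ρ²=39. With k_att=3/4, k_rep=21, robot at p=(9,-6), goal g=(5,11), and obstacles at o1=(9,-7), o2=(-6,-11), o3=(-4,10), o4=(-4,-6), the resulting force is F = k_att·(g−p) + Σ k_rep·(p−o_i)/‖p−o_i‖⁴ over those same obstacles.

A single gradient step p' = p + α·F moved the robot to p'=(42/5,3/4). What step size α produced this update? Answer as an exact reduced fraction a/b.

F_att = 3/4·(g−p) = 3/4·(-4,17) = (-3.0000,12.7500)
o1: d²=1 ≤ ρ²=39; F_rep = 21·(0,1)/1² = (0.0000,21.0000)
o2: d²=250 > ρ²=39 → inactive
o3: d²=425 > ρ²=39 → inactive
o4: d²=169 > ρ²=39 → inactive
F = F_att + ΣF_rep = (-3.0000,33.7500)
Δp = p'−p = (-0.6000,6.7500); α = Δx/Fx = (-3/5) / (-3) = 1/5
check: Δy/Fy = (27/4) / (135/4) = 1/5 ✓

α = 1/5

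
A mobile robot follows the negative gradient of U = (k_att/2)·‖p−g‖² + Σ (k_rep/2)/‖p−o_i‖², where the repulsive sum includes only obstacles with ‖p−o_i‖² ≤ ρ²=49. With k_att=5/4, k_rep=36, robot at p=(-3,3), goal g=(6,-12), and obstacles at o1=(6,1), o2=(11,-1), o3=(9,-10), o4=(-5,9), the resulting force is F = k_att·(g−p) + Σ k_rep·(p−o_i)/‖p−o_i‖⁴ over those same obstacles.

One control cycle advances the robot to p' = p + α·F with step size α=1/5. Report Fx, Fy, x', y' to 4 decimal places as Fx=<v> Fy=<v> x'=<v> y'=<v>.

Fx=11.2950 Fy=-18.8850 x'=-0.7410 y'=-0.7770

F_att = 5/4·(g−p) = 5/4·(9,-15) = (11.2500,-18.7500)
o1: d²=85 > ρ²=49 → inactive
o2: d²=212 > ρ²=49 → inactive
o3: d²=313 > ρ²=49 → inactive
o4: d²=40 ≤ ρ²=49; F_rep = 36·(2,-6)/40² = (0.0450,-0.1350)
F = F_att + ΣF_rep = (11.2950,-18.8850)
p' = p + 1/5·F = (-0.7410,-0.7770)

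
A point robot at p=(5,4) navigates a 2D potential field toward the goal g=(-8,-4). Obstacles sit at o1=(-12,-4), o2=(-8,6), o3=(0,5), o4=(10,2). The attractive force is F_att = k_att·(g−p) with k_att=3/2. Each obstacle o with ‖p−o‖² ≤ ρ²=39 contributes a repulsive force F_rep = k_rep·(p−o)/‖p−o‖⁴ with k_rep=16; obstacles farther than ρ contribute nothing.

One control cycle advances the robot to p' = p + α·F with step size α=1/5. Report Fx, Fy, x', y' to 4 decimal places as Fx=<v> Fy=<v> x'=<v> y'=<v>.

Fx=-19.4768 Fy=-11.9856 x'=1.1046 y'=1.6029

F_att = 3/2·(g−p) = 3/2·(-13,-8) = (-19.5000,-12.0000)
o1: d²=353 > ρ²=39 → inactive
o2: d²=173 > ρ²=39 → inactive
o3: d²=26 ≤ ρ²=39; F_rep = 16·(5,-1)/26² = (0.1183,-0.0237)
o4: d²=29 ≤ ρ²=39; F_rep = 16·(-5,2)/29² = (-0.0951,0.0380)
F = F_att + ΣF_rep = (-19.4768,-11.9856)
p' = p + 1/5·F = (1.1046,1.6029)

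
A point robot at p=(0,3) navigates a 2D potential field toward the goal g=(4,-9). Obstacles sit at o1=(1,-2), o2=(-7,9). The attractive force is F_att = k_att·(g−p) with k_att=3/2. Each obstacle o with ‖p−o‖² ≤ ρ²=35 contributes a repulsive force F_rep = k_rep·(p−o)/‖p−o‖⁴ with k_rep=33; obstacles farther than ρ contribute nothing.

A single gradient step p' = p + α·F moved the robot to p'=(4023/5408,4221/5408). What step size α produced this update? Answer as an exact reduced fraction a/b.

F_att = 3/2·(g−p) = 3/2·(4,-12) = (6.0000,-18.0000)
o1: d²=26 ≤ ρ²=35; F_rep = 33·(-1,5)/26² = (-0.0488,0.2441)
o2: d²=85 > ρ²=35 → inactive
F = F_att + ΣF_rep = (5.9512,-17.7559)
Δp = p'−p = (0.7439,-2.2195); α = Δx/Fx = (4023/5408) / (4023/676) = 1/8
check: Δy/Fy = (-12003/5408) / (-12003/676) = 1/8 ✓

α = 1/8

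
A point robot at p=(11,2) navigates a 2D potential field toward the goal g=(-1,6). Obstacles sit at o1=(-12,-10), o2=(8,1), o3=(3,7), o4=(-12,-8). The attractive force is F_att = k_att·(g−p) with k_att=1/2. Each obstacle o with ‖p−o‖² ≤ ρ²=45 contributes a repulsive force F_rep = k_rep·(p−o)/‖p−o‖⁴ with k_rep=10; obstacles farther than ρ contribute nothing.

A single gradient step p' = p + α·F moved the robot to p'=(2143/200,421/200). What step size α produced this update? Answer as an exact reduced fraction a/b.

α = 1/20

F_att = 1/2·(g−p) = 1/2·(-12,4) = (-6.0000,2.0000)
o1: d²=673 > ρ²=45 → inactive
o2: d²=10 ≤ ρ²=45; F_rep = 10·(3,1)/10² = (0.3000,0.1000)
o3: d²=89 > ρ²=45 → inactive
o4: d²=629 > ρ²=45 → inactive
F = F_att + ΣF_rep = (-5.7000,2.1000)
Δp = p'−p = (-0.2850,0.1050); α = Δx/Fx = (-57/200) / (-57/10) = 1/20
check: Δy/Fy = (21/200) / (21/10) = 1/20 ✓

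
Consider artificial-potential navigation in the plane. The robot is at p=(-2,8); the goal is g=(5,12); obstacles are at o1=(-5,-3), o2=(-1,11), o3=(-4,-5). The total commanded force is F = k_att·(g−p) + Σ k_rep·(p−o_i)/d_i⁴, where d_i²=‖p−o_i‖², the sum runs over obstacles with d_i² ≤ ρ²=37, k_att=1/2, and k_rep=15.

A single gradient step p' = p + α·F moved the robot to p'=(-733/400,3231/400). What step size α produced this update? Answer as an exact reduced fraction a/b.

α = 1/20

F_att = 1/2·(g−p) = 1/2·(7,4) = (3.5000,2.0000)
o1: d²=130 > ρ²=37 → inactive
o2: d²=10 ≤ ρ²=37; F_rep = 15·(-1,-3)/10² = (-0.1500,-0.4500)
o3: d²=173 > ρ²=37 → inactive
F = F_att + ΣF_rep = (3.3500,1.5500)
Δp = p'−p = (0.1675,0.0775); α = Δx/Fx = (67/400) / (67/20) = 1/20
check: Δy/Fy = (31/400) / (31/20) = 1/20 ✓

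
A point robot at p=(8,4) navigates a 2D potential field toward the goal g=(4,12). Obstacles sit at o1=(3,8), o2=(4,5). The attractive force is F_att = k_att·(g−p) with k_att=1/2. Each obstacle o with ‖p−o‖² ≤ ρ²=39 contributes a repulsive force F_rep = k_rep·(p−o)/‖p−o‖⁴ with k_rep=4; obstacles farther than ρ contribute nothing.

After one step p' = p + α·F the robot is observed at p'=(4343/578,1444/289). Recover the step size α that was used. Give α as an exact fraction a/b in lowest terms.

α = 1/4

F_att = 1/2·(g−p) = 1/2·(-4,8) = (-2.0000,4.0000)
o1: d²=41 > ρ²=39 → inactive
o2: d²=17 ≤ ρ²=39; F_rep = 4·(4,-1)/17² = (0.0554,-0.0138)
F = F_att + ΣF_rep = (-1.9446,3.9862)
Δp = p'−p = (-0.4862,0.9965); α = Δx/Fx = (-281/578) / (-562/289) = 1/4
check: Δy/Fy = (288/289) / (1152/289) = 1/4 ✓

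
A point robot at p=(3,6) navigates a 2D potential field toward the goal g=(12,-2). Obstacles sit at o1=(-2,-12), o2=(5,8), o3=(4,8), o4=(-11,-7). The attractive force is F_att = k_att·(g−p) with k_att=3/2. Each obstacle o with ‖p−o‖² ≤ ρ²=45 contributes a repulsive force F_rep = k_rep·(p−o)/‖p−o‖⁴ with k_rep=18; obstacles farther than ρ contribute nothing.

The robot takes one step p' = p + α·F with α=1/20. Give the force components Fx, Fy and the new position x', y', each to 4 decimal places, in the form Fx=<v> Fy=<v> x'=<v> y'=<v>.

F_att = 3/2·(g−p) = 3/2·(9,-8) = (13.5000,-12.0000)
o1: d²=349 > ρ²=45 → inactive
o2: d²=8 ≤ ρ²=45; F_rep = 18·(-2,-2)/8² = (-0.5625,-0.5625)
o3: d²=5 ≤ ρ²=45; F_rep = 18·(-1,-2)/5² = (-0.7200,-1.4400)
o4: d²=365 > ρ²=45 → inactive
F = F_att + ΣF_rep = (12.2175,-14.0025)
p' = p + 1/20·F = (3.6109,5.2999)

Fx=12.2175 Fy=-14.0025 x'=3.6109 y'=5.2999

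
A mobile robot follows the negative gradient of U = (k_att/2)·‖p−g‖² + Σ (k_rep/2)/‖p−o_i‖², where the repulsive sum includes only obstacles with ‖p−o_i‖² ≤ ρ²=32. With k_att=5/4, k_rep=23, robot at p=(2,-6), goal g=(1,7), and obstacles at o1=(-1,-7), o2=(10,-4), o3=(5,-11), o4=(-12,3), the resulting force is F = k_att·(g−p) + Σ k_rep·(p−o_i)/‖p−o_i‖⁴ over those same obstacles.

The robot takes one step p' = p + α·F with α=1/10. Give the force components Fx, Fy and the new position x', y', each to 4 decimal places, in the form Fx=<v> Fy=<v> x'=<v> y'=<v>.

F_att = 5/4·(g−p) = 5/4·(-1,13) = (-1.2500,16.2500)
o1: d²=10 ≤ ρ²=32; F_rep = 23·(3,1)/10² = (0.6900,0.2300)
o2: d²=68 > ρ²=32 → inactive
o3: d²=34 > ρ²=32 → inactive
o4: d²=277 > ρ²=32 → inactive
F = F_att + ΣF_rep = (-0.5600,16.4800)
p' = p + 1/10·F = (1.9440,-4.3520)

Fx=-0.5600 Fy=16.4800 x'=1.9440 y'=-4.3520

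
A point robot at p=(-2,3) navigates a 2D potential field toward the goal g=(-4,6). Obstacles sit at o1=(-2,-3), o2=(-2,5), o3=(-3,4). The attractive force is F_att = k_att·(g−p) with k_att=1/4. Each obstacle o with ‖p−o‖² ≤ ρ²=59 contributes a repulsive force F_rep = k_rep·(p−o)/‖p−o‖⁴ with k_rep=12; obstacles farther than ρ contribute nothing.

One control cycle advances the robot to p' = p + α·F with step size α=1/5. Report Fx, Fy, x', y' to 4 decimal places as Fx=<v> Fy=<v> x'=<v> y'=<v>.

Fx=2.5000 Fy=-3.6944 x'=-1.5000 y'=2.2611

F_att = 1/4·(g−p) = 1/4·(-2,3) = (-0.5000,0.7500)
o1: d²=36 ≤ ρ²=59; F_rep = 12·(0,6)/36² = (0.0000,0.0556)
o2: d²=4 ≤ ρ²=59; F_rep = 12·(0,-2)/4² = (0.0000,-1.5000)
o3: d²=2 ≤ ρ²=59; F_rep = 12·(1,-1)/2² = (3.0000,-3.0000)
F = F_att + ΣF_rep = (2.5000,-3.6944)
p' = p + 1/5·F = (-1.5000,2.2611)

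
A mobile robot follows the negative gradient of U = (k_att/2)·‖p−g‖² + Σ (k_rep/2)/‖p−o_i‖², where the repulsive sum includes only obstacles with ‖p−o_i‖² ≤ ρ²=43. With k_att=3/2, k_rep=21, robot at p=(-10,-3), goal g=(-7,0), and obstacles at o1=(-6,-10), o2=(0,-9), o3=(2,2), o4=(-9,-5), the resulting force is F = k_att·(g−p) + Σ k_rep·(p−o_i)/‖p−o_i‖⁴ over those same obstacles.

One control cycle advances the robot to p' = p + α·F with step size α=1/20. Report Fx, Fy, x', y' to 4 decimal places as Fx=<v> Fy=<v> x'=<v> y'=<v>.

F_att = 3/2·(g−p) = 3/2·(3,3) = (4.5000,4.5000)
o1: d²=65 > ρ²=43 → inactive
o2: d²=136 > ρ²=43 → inactive
o3: d²=169 > ρ²=43 → inactive
o4: d²=5 ≤ ρ²=43; F_rep = 21·(-1,2)/5² = (-0.8400,1.6800)
F = F_att + ΣF_rep = (3.6600,6.1800)
p' = p + 1/20·F = (-9.8170,-2.6910)

Fx=3.6600 Fy=6.1800 x'=-9.8170 y'=-2.6910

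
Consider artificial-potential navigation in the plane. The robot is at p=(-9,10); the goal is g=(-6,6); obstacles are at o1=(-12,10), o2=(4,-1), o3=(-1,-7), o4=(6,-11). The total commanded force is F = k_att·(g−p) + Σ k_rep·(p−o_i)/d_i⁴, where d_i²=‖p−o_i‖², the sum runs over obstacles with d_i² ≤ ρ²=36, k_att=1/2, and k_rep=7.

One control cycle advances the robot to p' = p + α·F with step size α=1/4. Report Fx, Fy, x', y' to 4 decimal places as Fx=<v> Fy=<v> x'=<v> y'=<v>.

Fx=1.7593 Fy=-2.0000 x'=-8.5602 y'=9.5000

F_att = 1/2·(g−p) = 1/2·(3,-4) = (1.5000,-2.0000)
o1: d²=9 ≤ ρ²=36; F_rep = 7·(3,0)/9² = (0.2593,0.0000)
o2: d²=290 > ρ²=36 → inactive
o3: d²=353 > ρ²=36 → inactive
o4: d²=666 > ρ²=36 → inactive
F = F_att + ΣF_rep = (1.7593,-2.0000)
p' = p + 1/4·F = (-8.5602,9.5000)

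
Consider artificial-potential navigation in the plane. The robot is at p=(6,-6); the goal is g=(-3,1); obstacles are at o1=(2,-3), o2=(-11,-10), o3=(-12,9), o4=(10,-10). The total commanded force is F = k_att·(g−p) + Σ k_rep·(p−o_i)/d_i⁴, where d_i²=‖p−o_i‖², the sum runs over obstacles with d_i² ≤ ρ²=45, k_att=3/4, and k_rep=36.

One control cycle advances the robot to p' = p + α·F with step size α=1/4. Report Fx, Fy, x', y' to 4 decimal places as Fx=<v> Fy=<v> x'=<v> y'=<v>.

Fx=-6.6602 Fy=5.2178 x'=4.3349 y'=-4.6955

F_att = 3/4·(g−p) = 3/4·(-9,7) = (-6.7500,5.2500)
o1: d²=25 ≤ ρ²=45; F_rep = 36·(4,-3)/25² = (0.2304,-0.1728)
o2: d²=305 > ρ²=45 → inactive
o3: d²=549 > ρ²=45 → inactive
o4: d²=32 ≤ ρ²=45; F_rep = 36·(-4,4)/32² = (-0.1406,0.1406)
F = F_att + ΣF_rep = (-6.6602,5.2178)
p' = p + 1/4·F = (4.3349,-4.6955)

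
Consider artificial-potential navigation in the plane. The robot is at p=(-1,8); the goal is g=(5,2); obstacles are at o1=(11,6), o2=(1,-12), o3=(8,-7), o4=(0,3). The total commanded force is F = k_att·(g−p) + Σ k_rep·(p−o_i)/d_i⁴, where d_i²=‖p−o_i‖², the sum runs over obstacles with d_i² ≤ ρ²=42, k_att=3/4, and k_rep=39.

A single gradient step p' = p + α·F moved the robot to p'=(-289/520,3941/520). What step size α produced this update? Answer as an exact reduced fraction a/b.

α = 1/10

F_att = 3/4·(g−p) = 3/4·(6,-6) = (4.5000,-4.5000)
o1: d²=148 > ρ²=42 → inactive
o2: d²=404 > ρ²=42 → inactive
o3: d²=306 > ρ²=42 → inactive
o4: d²=26 ≤ ρ²=42; F_rep = 39·(-1,5)/26² = (-0.0577,0.2885)
F = F_att + ΣF_rep = (4.4423,-4.2115)
Δp = p'−p = (0.4442,-0.4212); α = Δx/Fx = (231/520) / (231/52) = 1/10
check: Δy/Fy = (-219/520) / (-219/52) = 1/10 ✓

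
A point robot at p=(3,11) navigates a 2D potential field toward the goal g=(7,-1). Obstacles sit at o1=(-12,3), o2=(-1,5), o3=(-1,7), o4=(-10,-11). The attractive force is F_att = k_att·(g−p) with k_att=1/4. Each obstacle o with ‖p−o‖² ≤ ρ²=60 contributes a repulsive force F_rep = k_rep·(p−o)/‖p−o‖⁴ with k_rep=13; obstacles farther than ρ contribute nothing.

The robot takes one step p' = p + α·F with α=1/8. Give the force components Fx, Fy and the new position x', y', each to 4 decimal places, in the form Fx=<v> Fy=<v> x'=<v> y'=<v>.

F_att = 1/4·(g−p) = 1/4·(4,-12) = (1.0000,-3.0000)
o1: d²=289 > ρ²=60 → inactive
o2: d²=52 ≤ ρ²=60; F_rep = 13·(4,6)/52² = (0.0192,0.0288)
o3: d²=32 ≤ ρ²=60; F_rep = 13·(4,4)/32² = (0.0508,0.0508)
o4: d²=653 > ρ²=60 → inactive
F = F_att + ΣF_rep = (1.0700,-2.9204)
p' = p + 1/8·F = (3.1338,10.6350)

Fx=1.0700 Fy=-2.9204 x'=3.1338 y'=10.6350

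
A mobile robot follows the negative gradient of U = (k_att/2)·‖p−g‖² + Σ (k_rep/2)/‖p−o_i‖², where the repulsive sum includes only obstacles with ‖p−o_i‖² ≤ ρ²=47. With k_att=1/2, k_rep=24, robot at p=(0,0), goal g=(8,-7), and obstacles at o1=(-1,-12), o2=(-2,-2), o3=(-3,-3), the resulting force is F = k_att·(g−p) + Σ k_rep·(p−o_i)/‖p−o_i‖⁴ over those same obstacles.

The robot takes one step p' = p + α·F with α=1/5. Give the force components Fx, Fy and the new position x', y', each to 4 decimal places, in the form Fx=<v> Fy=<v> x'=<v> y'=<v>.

F_att = 1/2·(g−p) = 1/2·(8,-7) = (4.0000,-3.5000)
o1: d²=145 > ρ²=47 → inactive
o2: d²=8 ≤ ρ²=47; F_rep = 24·(2,2)/8² = (0.7500,0.7500)
o3: d²=18 ≤ ρ²=47; F_rep = 24·(3,3)/18² = (0.2222,0.2222)
F = F_att + ΣF_rep = (4.9722,-2.5278)
p' = p + 1/5·F = (0.9944,-0.5056)

Fx=4.9722 Fy=-2.5278 x'=0.9944 y'=-0.5056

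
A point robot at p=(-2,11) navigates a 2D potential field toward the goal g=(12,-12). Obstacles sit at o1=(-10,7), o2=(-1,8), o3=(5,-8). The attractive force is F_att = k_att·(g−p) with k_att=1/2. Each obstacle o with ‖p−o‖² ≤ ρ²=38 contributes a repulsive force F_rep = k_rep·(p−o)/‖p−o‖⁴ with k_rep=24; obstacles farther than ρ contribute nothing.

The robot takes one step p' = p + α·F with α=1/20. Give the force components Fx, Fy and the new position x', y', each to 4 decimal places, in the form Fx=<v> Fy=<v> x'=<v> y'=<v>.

F_att = 1/2·(g−p) = 1/2·(14,-23) = (7.0000,-11.5000)
o1: d²=80 > ρ²=38 → inactive
o2: d²=10 ≤ ρ²=38; F_rep = 24·(-1,3)/10² = (-0.2400,0.7200)
o3: d²=410 > ρ²=38 → inactive
F = F_att + ΣF_rep = (6.7600,-10.7800)
p' = p + 1/20·F = (-1.6620,10.4610)

Fx=6.7600 Fy=-10.7800 x'=-1.6620 y'=10.4610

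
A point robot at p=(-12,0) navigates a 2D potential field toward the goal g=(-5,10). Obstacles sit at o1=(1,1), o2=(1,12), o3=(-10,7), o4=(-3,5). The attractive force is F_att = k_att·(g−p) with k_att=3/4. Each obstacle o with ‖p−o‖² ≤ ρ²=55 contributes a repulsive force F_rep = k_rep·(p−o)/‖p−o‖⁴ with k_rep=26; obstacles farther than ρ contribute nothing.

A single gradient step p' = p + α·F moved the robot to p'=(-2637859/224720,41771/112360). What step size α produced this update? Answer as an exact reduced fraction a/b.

F_att = 3/4·(g−p) = 3/4·(7,10) = (5.2500,7.5000)
o1: d²=170 > ρ²=55 → inactive
o2: d²=313 > ρ²=55 → inactive
o3: d²=53 ≤ ρ²=55; F_rep = 26·(-2,-7)/53² = (-0.0185,-0.0648)
o4: d²=106 > ρ²=55 → inactive
F = F_att + ΣF_rep = (5.2315,7.4352)
Δp = p'−p = (0.2616,0.3718); α = Δx/Fx = (58781/224720) / (58781/11236) = 1/20
check: Δy/Fy = (41771/112360) / (41771/5618) = 1/20 ✓

α = 1/20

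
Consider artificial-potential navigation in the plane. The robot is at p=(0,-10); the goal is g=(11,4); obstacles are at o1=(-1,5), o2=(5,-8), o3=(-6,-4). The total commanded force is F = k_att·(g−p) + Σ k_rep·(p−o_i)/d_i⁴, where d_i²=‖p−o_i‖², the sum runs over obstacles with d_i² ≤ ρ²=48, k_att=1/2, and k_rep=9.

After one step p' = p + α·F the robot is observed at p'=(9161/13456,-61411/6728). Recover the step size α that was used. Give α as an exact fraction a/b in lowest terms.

α = 1/8

F_att = 1/2·(g−p) = 1/2·(11,14) = (5.5000,7.0000)
o1: d²=226 > ρ²=48 → inactive
o2: d²=29 ≤ ρ²=48; F_rep = 9·(-5,-2)/29² = (-0.0535,-0.0214)
o3: d²=72 > ρ²=48 → inactive
F = F_att + ΣF_rep = (5.4465,6.9786)
Δp = p'−p = (0.6808,0.8723); α = Δx/Fx = (9161/13456) / (9161/1682) = 1/8
check: Δy/Fy = (5869/6728) / (5869/841) = 1/8 ✓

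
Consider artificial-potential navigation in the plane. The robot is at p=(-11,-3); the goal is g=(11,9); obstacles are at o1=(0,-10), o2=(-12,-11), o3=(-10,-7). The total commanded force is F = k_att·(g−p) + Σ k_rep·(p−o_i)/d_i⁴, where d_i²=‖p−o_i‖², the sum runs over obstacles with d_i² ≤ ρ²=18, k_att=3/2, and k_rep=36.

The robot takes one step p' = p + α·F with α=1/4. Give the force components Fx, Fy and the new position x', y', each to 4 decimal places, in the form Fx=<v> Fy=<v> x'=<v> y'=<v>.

F_att = 3/2·(g−p) = 3/2·(22,12) = (33.0000,18.0000)
o1: d²=170 > ρ²=18 → inactive
o2: d²=65 > ρ²=18 → inactive
o3: d²=17 ≤ ρ²=18; F_rep = 36·(-1,4)/17² = (-0.1246,0.4983)
F = F_att + ΣF_rep = (32.8754,18.4983)
p' = p + 1/4·F = (-2.7811,1.6246)

Fx=32.8754 Fy=18.4983 x'=-2.7811 y'=1.6246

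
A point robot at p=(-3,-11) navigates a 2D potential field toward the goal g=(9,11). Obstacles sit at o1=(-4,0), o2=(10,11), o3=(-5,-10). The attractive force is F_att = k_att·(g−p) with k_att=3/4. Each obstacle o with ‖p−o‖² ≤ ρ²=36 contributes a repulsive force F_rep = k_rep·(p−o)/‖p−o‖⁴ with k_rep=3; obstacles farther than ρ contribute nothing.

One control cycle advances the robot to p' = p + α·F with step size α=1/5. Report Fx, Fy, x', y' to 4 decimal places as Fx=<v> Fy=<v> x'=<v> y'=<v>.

F_att = 3/4·(g−p) = 3/4·(12,22) = (9.0000,16.5000)
o1: d²=122 > ρ²=36 → inactive
o2: d²=653 > ρ²=36 → inactive
o3: d²=5 ≤ ρ²=36; F_rep = 3·(2,-1)/5² = (0.2400,-0.1200)
F = F_att + ΣF_rep = (9.2400,16.3800)
p' = p + 1/5·F = (-1.1520,-7.7240)

Fx=9.2400 Fy=16.3800 x'=-1.1520 y'=-7.7240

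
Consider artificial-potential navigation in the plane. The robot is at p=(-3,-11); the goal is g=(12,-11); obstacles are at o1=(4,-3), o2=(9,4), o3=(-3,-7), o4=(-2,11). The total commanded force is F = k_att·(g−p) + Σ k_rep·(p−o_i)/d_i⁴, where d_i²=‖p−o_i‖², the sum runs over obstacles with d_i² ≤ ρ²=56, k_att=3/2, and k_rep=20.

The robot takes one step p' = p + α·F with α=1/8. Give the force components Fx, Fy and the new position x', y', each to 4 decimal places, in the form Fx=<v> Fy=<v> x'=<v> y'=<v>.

Fx=22.5000 Fy=-0.3125 x'=-0.1875 y'=-11.0391

F_att = 3/2·(g−p) = 3/2·(15,0) = (22.5000,0.0000)
o1: d²=113 > ρ²=56 → inactive
o2: d²=369 > ρ²=56 → inactive
o3: d²=16 ≤ ρ²=56; F_rep = 20·(0,-4)/16² = (0.0000,-0.3125)
o4: d²=485 > ρ²=56 → inactive
F = F_att + ΣF_rep = (22.5000,-0.3125)
p' = p + 1/8·F = (-0.1875,-11.0391)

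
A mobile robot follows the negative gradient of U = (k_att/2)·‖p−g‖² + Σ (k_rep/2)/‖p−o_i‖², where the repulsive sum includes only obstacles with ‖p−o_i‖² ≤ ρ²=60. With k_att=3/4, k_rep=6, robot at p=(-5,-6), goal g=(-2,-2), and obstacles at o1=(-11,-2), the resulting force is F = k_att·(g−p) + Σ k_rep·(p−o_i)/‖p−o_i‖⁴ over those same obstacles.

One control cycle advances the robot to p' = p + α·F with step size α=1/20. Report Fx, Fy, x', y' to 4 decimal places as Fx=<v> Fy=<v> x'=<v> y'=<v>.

Fx=2.2633 Fy=2.9911 x'=-4.8868 y'=-5.8504

F_att = 3/4·(g−p) = 3/4·(3,4) = (2.2500,3.0000)
o1: d²=52 ≤ ρ²=60; F_rep = 6·(6,-4)/52² = (0.0133,-0.0089)
F = F_att + ΣF_rep = (2.2633,2.9911)
p' = p + 1/20·F = (-4.8868,-5.8504)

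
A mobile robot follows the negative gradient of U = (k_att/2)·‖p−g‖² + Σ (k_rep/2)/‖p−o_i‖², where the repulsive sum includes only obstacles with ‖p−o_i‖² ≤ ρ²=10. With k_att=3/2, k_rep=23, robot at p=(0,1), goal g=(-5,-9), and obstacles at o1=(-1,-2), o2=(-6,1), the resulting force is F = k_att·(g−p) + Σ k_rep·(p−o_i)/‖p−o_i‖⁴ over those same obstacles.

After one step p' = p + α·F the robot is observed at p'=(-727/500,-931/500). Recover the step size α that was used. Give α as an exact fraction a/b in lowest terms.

F_att = 3/2·(g−p) = 3/2·(-5,-10) = (-7.5000,-15.0000)
o1: d²=10 ≤ ρ²=10; F_rep = 23·(1,3)/10² = (0.2300,0.6900)
o2: d²=36 > ρ²=10 → inactive
F = F_att + ΣF_rep = (-7.2700,-14.3100)
Δp = p'−p = (-1.4540,-2.8620); α = Δx/Fx = (-727/500) / (-727/100) = 1/5
check: Δy/Fy = (-1431/500) / (-1431/100) = 1/5 ✓

α = 1/5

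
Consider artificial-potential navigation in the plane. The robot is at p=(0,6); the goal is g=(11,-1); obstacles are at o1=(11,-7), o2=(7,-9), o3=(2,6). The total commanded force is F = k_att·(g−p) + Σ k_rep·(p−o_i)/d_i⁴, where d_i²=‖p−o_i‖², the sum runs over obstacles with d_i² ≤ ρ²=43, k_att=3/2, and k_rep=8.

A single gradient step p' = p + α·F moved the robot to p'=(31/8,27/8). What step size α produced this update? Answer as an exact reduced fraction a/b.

F_att = 3/2·(g−p) = 3/2·(11,-7) = (16.5000,-10.5000)
o1: d²=290 > ρ²=43 → inactive
o2: d²=274 > ρ²=43 → inactive
o3: d²=4 ≤ ρ²=43; F_rep = 8·(-2,0)/4² = (-1.0000,0.0000)
F = F_att + ΣF_rep = (15.5000,-10.5000)
Δp = p'−p = (3.8750,-2.6250); α = Δx/Fx = (31/8) / (31/2) = 1/4
check: Δy/Fy = (-21/8) / (-21/2) = 1/4 ✓

α = 1/4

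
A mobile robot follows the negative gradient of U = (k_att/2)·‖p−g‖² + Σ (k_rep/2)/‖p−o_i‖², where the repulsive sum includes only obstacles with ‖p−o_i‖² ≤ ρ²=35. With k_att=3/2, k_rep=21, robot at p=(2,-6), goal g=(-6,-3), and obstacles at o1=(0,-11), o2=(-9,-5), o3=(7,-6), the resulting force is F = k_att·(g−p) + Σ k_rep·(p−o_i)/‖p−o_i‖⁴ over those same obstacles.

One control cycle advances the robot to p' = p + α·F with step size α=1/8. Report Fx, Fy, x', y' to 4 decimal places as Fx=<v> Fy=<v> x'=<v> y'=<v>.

F_att = 3/2·(g−p) = 3/2·(-8,3) = (-12.0000,4.5000)
o1: d²=29 ≤ ρ²=35; F_rep = 21·(2,5)/29² = (0.0499,0.1249)
o2: d²=122 > ρ²=35 → inactive
o3: d²=25 ≤ ρ²=35; F_rep = 21·(-5,0)/25² = (-0.1680,0.0000)
F = F_att + ΣF_rep = (-12.1181,4.6249)
p' = p + 1/8·F = (0.4852,-5.4219)

Fx=-12.1181 Fy=4.6249 x'=0.4852 y'=-5.4219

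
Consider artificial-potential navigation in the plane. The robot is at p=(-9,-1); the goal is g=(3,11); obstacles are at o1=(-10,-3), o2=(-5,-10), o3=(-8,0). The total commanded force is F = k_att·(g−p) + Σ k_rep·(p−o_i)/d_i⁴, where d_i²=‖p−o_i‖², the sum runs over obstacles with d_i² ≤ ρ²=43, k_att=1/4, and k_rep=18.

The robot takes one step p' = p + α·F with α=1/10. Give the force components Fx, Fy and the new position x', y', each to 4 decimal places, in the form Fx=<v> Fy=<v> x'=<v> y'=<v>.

F_att = 1/4·(g−p) = 1/4·(12,12) = (3.0000,3.0000)
o1: d²=5 ≤ ρ²=43; F_rep = 18·(1,2)/5² = (0.7200,1.4400)
o2: d²=97 > ρ²=43 → inactive
o3: d²=2 ≤ ρ²=43; F_rep = 18·(-1,-1)/2² = (-4.5000,-4.5000)
F = F_att + ΣF_rep = (-0.7800,-0.0600)
p' = p + 1/10·F = (-9.0780,-1.0060)

Fx=-0.7800 Fy=-0.0600 x'=-9.0780 y'=-1.0060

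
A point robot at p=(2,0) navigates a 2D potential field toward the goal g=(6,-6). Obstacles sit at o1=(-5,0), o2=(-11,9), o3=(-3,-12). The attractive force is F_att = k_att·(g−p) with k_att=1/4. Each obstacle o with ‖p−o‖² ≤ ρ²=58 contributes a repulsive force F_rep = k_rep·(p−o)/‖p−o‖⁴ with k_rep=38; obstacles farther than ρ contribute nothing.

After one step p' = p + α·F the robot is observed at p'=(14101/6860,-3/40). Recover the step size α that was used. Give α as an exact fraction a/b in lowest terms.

α = 1/20

F_att = 1/4·(g−p) = 1/4·(4,-6) = (1.0000,-1.5000)
o1: d²=49 ≤ ρ²=58; F_rep = 38·(7,0)/49² = (0.1108,0.0000)
o2: d²=250 > ρ²=58 → inactive
o3: d²=169 > ρ²=58 → inactive
F = F_att + ΣF_rep = (1.1108,-1.5000)
Δp = p'−p = (0.0555,-0.0750); α = Δx/Fx = (381/6860) / (381/343) = 1/20
check: Δy/Fy = (-3/40) / (-3/2) = 1/20 ✓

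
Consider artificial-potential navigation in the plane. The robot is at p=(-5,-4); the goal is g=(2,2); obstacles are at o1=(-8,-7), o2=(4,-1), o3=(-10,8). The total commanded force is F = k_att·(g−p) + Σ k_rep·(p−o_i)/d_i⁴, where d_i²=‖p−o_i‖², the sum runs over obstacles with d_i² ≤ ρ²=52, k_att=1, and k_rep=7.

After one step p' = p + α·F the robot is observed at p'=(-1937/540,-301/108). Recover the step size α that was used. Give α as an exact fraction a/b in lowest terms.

F_att = 1·(g−p) = 1·(7,6) = (7.0000,6.0000)
o1: d²=18 ≤ ρ²=52; F_rep = 7·(3,3)/18² = (0.0648,0.0648)
o2: d²=90 > ρ²=52 → inactive
o3: d²=169 > ρ²=52 → inactive
F = F_att + ΣF_rep = (7.0648,6.0648)
Δp = p'−p = (1.4130,1.2130); α = Δx/Fx = (763/540) / (763/108) = 1/5
check: Δy/Fy = (131/108) / (655/108) = 1/5 ✓

α = 1/5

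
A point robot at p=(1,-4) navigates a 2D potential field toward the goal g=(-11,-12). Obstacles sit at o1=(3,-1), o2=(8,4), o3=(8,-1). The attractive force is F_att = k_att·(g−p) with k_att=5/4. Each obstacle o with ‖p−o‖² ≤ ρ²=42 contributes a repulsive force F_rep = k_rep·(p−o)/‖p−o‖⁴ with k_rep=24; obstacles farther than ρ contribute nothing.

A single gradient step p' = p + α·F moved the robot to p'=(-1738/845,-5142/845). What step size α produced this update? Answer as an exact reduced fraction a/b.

α = 1/5

F_att = 5/4·(g−p) = 5/4·(-12,-8) = (-15.0000,-10.0000)
o1: d²=13 ≤ ρ²=42; F_rep = 24·(-2,-3)/13² = (-0.2840,-0.4260)
o2: d²=113 > ρ²=42 → inactive
o3: d²=58 > ρ²=42 → inactive
F = F_att + ΣF_rep = (-15.2840,-10.4260)
Δp = p'−p = (-3.0568,-2.0852); α = Δx/Fx = (-2583/845) / (-2583/169) = 1/5
check: Δy/Fy = (-1762/845) / (-1762/169) = 1/5 ✓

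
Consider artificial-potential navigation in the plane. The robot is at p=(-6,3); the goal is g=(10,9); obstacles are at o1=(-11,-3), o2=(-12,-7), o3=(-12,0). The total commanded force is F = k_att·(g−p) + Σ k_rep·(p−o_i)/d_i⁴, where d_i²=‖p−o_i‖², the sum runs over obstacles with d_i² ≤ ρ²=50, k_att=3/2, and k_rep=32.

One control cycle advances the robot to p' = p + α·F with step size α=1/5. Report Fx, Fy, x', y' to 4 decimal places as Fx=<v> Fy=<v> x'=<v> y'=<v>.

Fx=24.0948 Fy=9.0474 x'=-1.1810 y'=4.8095

F_att = 3/2·(g−p) = 3/2·(16,6) = (24.0000,9.0000)
o1: d²=61 > ρ²=50 → inactive
o2: d²=136 > ρ²=50 → inactive
o3: d²=45 ≤ ρ²=50; F_rep = 32·(6,3)/45² = (0.0948,0.0474)
F = F_att + ΣF_rep = (24.0948,9.0474)
p' = p + 1/5·F = (-1.1810,4.8095)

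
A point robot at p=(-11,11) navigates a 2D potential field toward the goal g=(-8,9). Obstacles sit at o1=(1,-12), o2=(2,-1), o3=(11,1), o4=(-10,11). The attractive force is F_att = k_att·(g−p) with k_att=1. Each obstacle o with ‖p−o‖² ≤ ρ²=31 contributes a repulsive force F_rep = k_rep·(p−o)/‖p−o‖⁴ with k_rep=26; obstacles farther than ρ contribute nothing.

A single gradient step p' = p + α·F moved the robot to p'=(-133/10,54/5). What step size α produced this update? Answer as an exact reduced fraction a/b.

F_att = 1·(g−p) = 1·(3,-2) = (3.0000,-2.0000)
o1: d²=673 > ρ²=31 → inactive
o2: d²=313 > ρ²=31 → inactive
o3: d²=584 > ρ²=31 → inactive
o4: d²=1 ≤ ρ²=31; F_rep = 26·(-1,0)/1² = (-26.0000,0.0000)
F = F_att + ΣF_rep = (-23.0000,-2.0000)
Δp = p'−p = (-2.3000,-0.2000); α = Δx/Fx = (-23/10) / (-23) = 1/10
check: Δy/Fy = (-1/5) / (-2) = 1/10 ✓

α = 1/10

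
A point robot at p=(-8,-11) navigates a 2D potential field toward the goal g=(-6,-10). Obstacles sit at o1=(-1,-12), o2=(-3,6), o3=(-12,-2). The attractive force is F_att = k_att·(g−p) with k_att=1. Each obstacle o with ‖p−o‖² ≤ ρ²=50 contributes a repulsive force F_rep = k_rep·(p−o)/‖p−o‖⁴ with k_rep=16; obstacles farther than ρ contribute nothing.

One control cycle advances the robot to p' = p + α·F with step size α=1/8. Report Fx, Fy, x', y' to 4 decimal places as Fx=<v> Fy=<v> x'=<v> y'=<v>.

Fx=1.9552 Fy=1.0064 x'=-7.7556 y'=-10.8742

F_att = 1·(g−p) = 1·(2,1) = (2.0000,1.0000)
o1: d²=50 ≤ ρ²=50; F_rep = 16·(-7,1)/50² = (-0.0448,0.0064)
o2: d²=314 > ρ²=50 → inactive
o3: d²=97 > ρ²=50 → inactive
F = F_att + ΣF_rep = (1.9552,1.0064)
p' = p + 1/8·F = (-7.7556,-10.8742)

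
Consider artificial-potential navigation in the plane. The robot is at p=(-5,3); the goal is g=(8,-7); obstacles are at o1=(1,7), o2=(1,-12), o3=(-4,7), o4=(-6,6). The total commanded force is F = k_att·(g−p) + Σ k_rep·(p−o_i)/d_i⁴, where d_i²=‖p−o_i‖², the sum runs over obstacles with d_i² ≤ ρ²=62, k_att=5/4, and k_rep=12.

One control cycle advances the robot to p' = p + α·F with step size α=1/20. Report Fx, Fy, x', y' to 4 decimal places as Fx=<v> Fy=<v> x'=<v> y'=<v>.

Fx=16.3019 Fy=-13.0438 x'=-4.1849 y'=2.3478

F_att = 5/4·(g−p) = 5/4·(13,-10) = (16.2500,-12.5000)
o1: d²=52 ≤ ρ²=62; F_rep = 12·(-6,-4)/52² = (-0.0266,-0.0178)
o2: d²=261 > ρ²=62 → inactive
o3: d²=17 ≤ ρ²=62; F_rep = 12·(-1,-4)/17² = (-0.0415,-0.1661)
o4: d²=10 ≤ ρ²=62; F_rep = 12·(1,-3)/10² = (0.1200,-0.3600)
F = F_att + ΣF_rep = (16.3019,-13.0438)
p' = p + 1/20·F = (-4.1849,2.3478)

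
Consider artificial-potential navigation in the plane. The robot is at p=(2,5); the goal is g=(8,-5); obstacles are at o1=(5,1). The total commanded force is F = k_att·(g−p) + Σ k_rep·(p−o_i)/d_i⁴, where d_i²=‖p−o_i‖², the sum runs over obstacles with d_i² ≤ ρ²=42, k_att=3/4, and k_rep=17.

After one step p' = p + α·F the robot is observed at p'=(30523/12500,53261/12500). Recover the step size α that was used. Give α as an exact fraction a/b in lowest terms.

F_att = 3/4·(g−p) = 3/4·(6,-10) = (4.5000,-7.5000)
o1: d²=25 ≤ ρ²=42; F_rep = 17·(-3,4)/25² = (-0.0816,0.1088)
F = F_att + ΣF_rep = (4.4184,-7.3912)
Δp = p'−p = (0.4418,-0.7391); α = Δx/Fx = (5523/12500) / (5523/1250) = 1/10
check: Δy/Fy = (-9239/12500) / (-9239/1250) = 1/10 ✓

α = 1/10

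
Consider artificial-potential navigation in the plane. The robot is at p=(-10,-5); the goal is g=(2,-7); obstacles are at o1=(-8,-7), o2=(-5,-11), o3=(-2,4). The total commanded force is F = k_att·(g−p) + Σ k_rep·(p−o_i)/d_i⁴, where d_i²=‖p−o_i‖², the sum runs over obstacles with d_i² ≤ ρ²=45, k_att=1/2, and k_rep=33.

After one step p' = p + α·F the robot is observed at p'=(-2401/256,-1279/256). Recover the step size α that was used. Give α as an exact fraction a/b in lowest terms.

α = 1/8

F_att = 1/2·(g−p) = 1/2·(12,-2) = (6.0000,-1.0000)
o1: d²=8 ≤ ρ²=45; F_rep = 33·(-2,2)/8² = (-1.0312,1.0312)
o2: d²=61 > ρ²=45 → inactive
o3: d²=145 > ρ²=45 → inactive
F = F_att + ΣF_rep = (4.9688,0.0312)
Δp = p'−p = (0.6211,0.0039); α = Δx/Fx = (159/256) / (159/32) = 1/8
check: Δy/Fy = (1/256) / (1/32) = 1/8 ✓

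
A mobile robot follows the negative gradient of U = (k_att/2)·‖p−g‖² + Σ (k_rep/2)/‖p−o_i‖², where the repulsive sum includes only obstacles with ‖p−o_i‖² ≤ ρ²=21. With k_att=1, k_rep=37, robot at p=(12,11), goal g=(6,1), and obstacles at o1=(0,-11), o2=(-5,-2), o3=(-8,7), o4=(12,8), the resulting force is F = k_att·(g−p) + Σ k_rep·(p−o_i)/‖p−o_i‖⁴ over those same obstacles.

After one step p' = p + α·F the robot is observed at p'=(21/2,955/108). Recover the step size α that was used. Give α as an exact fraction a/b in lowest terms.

α = 1/4

F_att = 1·(g−p) = 1·(-6,-10) = (-6.0000,-10.0000)
o1: d²=628 > ρ²=21 → inactive
o2: d²=458 > ρ²=21 → inactive
o3: d²=416 > ρ²=21 → inactive
o4: d²=9 ≤ ρ²=21; F_rep = 37·(0,3)/9² = (0.0000,1.3704)
F = F_att + ΣF_rep = (-6.0000,-8.6296)
Δp = p'−p = (-1.5000,-2.1574); α = Δx/Fx = (-3/2) / (-6) = 1/4
check: Δy/Fy = (-233/108) / (-233/27) = 1/4 ✓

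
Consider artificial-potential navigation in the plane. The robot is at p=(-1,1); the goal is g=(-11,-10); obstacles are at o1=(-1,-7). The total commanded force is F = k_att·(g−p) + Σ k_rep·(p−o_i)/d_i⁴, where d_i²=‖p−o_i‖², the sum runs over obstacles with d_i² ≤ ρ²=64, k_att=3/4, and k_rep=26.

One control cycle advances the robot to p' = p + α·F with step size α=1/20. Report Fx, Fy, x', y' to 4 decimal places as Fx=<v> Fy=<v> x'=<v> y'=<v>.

F_att = 3/4·(g−p) = 3/4·(-10,-11) = (-7.5000,-8.2500)
o1: d²=64 ≤ ρ²=64; F_rep = 26·(0,8)/64² = (0.0000,0.0508)
F = F_att + ΣF_rep = (-7.5000,-8.1992)
p' = p + 1/20·F = (-1.3750,0.5900)

Fx=-7.5000 Fy=-8.1992 x'=-1.3750 y'=0.5900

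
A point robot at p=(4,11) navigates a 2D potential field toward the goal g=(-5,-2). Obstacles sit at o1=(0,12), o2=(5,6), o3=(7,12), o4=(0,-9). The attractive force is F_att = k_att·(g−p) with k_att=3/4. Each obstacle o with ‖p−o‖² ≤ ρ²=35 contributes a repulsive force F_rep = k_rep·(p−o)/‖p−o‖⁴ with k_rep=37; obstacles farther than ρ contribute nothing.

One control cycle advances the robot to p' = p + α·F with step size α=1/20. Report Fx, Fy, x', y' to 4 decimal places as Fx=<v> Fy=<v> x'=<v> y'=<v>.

F_att = 3/4·(g−p) = 3/4·(-9,-13) = (-6.7500,-9.7500)
o1: d²=17 ≤ ρ²=35; F_rep = 37·(4,-1)/17² = (0.5121,-0.1280)
o2: d²=26 ≤ ρ²=35; F_rep = 37·(-1,5)/26² = (-0.0547,0.2737)
o3: d²=10 ≤ ρ²=35; F_rep = 37·(-3,-1)/10² = (-1.1100,-0.3700)
o4: d²=416 > ρ²=35 → inactive
F = F_att + ΣF_rep = (-7.4026,-9.9744)
p' = p + 1/20·F = (3.6299,10.5013)

Fx=-7.4026 Fy=-9.9744 x'=3.6299 y'=10.5013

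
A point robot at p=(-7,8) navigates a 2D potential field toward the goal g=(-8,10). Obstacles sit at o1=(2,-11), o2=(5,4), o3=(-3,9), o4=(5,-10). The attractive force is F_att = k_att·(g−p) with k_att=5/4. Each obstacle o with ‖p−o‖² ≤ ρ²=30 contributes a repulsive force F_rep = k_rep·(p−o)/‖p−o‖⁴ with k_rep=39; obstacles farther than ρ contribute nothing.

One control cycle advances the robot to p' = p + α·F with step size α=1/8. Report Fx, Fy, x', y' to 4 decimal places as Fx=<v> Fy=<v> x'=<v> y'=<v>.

Fx=-1.7898 Fy=2.3651 x'=-7.2237 y'=8.2956

F_att = 5/4·(g−p) = 5/4·(-1,2) = (-1.2500,2.5000)
o1: d²=442 > ρ²=30 → inactive
o2: d²=160 > ρ²=30 → inactive
o3: d²=17 ≤ ρ²=30; F_rep = 39·(-4,-1)/17² = (-0.5398,-0.1349)
o4: d²=468 > ρ²=30 → inactive
F = F_att + ΣF_rep = (-1.7898,2.3651)
p' = p + 1/8·F = (-7.2237,8.2956)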